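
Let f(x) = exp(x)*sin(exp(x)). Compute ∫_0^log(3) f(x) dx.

Let u = exp(x), so du = exp(x) dx. When x = 0, u = 1; when x = log(3), u = 3.
The integral becomes ∫ sin(u) du from 1 to 3, with antiderivative -cos(u).
Back in x: F(x) = -cos(exp(x)).
Then F(log(3)) - F(0) = (-cos(3)) - (-cos(1)) = cos(1) - cos(3).

cos(1) - cos(3)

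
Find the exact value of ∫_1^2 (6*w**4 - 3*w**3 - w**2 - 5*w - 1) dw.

By the power rule, an antiderivative is F(w) = 6*w**5/5 - 3*w**4/4 - w**3/3 - 5*w**2/2 - w.
Then F(2) - F(1) = (176/15) - (-203/60) = 907/60.

907/60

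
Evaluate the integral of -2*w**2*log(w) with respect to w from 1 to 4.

Integrate by parts once (u = ln w, dv = -2*w**2 dw).
An antiderivative is F(w) = -2*w**3*(3*log(w) - 1)/9.
Then F(4) - F(1) = (128/9 - 256*log(2)/3) - (2/9) = 14 - 256*log(2)/3.

14 - 256*log(2)/3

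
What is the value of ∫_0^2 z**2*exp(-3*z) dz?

2/27 - 50*exp(-6)/27

Integrate by parts twice (u = z^2, dv = exp(-3*z) dz).
An antiderivative is F(z) = (-9*z**2 - 6*z - 2)*exp(-3*z)/27.
Then F(2) - F(0) = (-50*exp(-6)/27) - (-2/27) = 2/27 - 50*exp(-6)/27.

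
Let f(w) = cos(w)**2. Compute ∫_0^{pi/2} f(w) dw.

Use the identity cos^2(w) = (1 + cos(2*w))/2.
An antiderivative is F(w) = w/2 + sin(2*w)/4.
Then F(pi/2) - F(0) = (pi/4) - (0) = pi/4.

pi/4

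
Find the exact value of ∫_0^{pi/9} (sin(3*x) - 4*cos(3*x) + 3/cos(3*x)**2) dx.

An antiderivative is F(x) = -4*sin(3*x)/3 - cos(3*x)/3 + tan(3*x).
Then F(pi/9) - F(0) = (-1/6 + sqrt(3)/3) - (-1/3) = 1/6 + sqrt(3)/3.

1/6 + sqrt(3)/3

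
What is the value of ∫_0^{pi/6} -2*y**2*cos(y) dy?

Integrate by parts twice (u = y^2, dv = -2*cos(y) dy).
An antiderivative is F(y) = -2*y**2*sin(y) - 4*y*cos(y) + 4*sin(y).
Then F(pi/6) - F(0) = (-sqrt(3)*pi/3 - pi**2/36 + 2) - (0) = -sqrt(3)*pi/3 - pi**2/36 + 2.

-sqrt(3)*pi/3 - pi**2/36 + 2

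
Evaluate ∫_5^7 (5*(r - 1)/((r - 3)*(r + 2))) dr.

Factor the denominator: r**2 - r - 6 = (r + 2)(r - 3).
Partial fractions: 5*(r - 1)/((r - 3)*(r + 2)) = 3/(r + 2) + 2/(r - 3).
An antiderivative is F(r) = 2*log(r - 3) + 3*log(r + 2).
Then F(7) - F(5) = (4*log(2) + 6*log(3)) - (2*log(2) + 3*log(7)) = -3*log(7) + 2*log(2) + 6*log(3).

-3*log(7) + 2*log(2) + 6*log(3)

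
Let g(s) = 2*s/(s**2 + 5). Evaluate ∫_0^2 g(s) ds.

Let u = s**2 + 5, so du = 2*s ds. When s = 0, u = 5; when s = 2, u = 9.
The integral becomes ∫ 1/u du from 5 to 9, with antiderivative log(u).
Back in s: F(s) = log(s**2 + 5).
Then F(2) - F(0) = (log(9)) - (log(5)) = log(9/5).

log(9/5)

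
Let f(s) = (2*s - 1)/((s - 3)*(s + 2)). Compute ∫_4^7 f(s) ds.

log(6)

Factor the denominator: s**2 - s - 6 = (s + 2)(s - 3).
Partial fractions: (2*s - 1)/((s - 3)*(s + 2)) = 1/(s + 2) + 1/(s - 3).
An antiderivative is F(s) = log(s - 3) + log(s + 2).
Then F(7) - F(4) = (log(36)) - (log(6)) = log(6).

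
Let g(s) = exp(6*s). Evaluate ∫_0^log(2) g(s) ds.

Let u = exp(s), so du = exp(s) ds. When s = 0, u = 1; when s = log(2), u = 2.
The integral becomes ∫ u**5 du from 1 to 2, with antiderivative u**6/6.
Back in s: F(s) = exp(6*s)/6.
Then F(log(2)) - F(0) = (32/3) - (1/6) = 21/2.

21/2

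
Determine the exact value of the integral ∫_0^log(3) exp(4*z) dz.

20

Let u = exp(z), so du = exp(z) dz. When z = 0, u = 1; when z = log(3), u = 3.
The integral becomes ∫ u**3 du from 1 to 3, with antiderivative u**4/4.
Back in z: F(z) = exp(4*z)/4.
Then F(log(3)) - F(0) = (81/4) - (1/4) = 20.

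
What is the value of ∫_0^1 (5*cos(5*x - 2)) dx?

sin(3) + sin(2)

Let u = 5*x - 2, so du = 5 dx. When x = 0, u = -2; when x = 1, u = 3.
The integral becomes ∫ cos(u) du from -2 to 3, with antiderivative sin(u).
Back in x: F(x) = sin(5*x - 2).
Then F(1) - F(0) = (sin(3)) - (-sin(2)) = sin(3) + sin(2).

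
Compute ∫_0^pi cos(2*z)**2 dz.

Use the identity cos^2(2*z) = (1 + cos(4*z))/2.
An antiderivative is F(z) = z/2 + sin(4*z)/8.
Then F(pi) - F(0) = (pi/2) - (0) = pi/2.

pi/2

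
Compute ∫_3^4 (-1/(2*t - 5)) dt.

An antiderivative is F(t) = -log(2*t - 5)/2.
Then F(4) - F(3) = (-log(3)/2) - (0) = -log(3)/2.

-log(3)/2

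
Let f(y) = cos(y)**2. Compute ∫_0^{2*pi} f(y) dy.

pi

Use the identity cos^2(y) = (1 + cos(2*y))/2.
An antiderivative is F(y) = y/2 + sin(2*y)/4.
Then F(2*pi) - F(0) = (pi) - (0) = pi.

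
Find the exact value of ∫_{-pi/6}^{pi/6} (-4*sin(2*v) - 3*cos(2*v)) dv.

-3*sqrt(3)/2

An antiderivative is F(v) = -3*sin(2*v)/2 + 2*cos(2*v).
Then F(pi/6) - F(-pi/6) = (1 - 3*sqrt(3)/4) - (1 + 3*sqrt(3)/4) = -3*sqrt(3)/2.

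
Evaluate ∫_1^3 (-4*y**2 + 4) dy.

-80/3

By the power rule, an antiderivative is F(y) = -4*y**3/3 + 4*y.
Then F(3) - F(1) = (-24) - (8/3) = -80/3.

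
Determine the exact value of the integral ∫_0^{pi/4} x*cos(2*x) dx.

-1/4 + pi/8

Integrate by parts once (u = x, dv = cos(2*x) dx).
An antiderivative is F(x) = x*sin(2*x)/2 + cos(2*x)/4.
Then F(pi/4) - F(0) = (pi/8) - (1/4) = -1/4 + pi/8.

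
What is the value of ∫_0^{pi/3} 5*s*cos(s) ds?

Integrate by parts once (u = s, dv = 5*cos(s) ds).
An antiderivative is F(s) = 5*s*sin(s) + 5*cos(s).
Then F(pi/3) - F(0) = (5/2 + 5*sqrt(3)*pi/6) - (5) = -5/2 + 5*sqrt(3)*pi/6.

-5/2 + 5*sqrt(3)*pi/6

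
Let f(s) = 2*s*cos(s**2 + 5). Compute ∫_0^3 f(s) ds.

Let u = s**2 + 5, so du = 2*s ds. When s = 0, u = 5; when s = 3, u = 14.
The integral becomes ∫ cos(u) du from 5 to 14, with antiderivative sin(u).
Back in s: F(s) = sin(s**2 + 5).
Then F(3) - F(0) = (sin(14)) - (sin(5)) = -sin(5) + sin(14).

-sin(5) + sin(14)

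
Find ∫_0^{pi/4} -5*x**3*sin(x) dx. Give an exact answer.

Integrate by parts 3 times (u = x^3, dv = -5*sin(x) dx).
An antiderivative is F(x) = 5*x**3*cos(x) - 15*x**2*sin(x) - 30*x*cos(x) + 30*sin(x).
Then F(pi/4) - F(0) = (5*sqrt(2)*(-96*pi - 12*pi**2 + pi**3 + 384)/128) - (0) = 5*sqrt(2)*(-96*pi - 12*pi**2 + pi**3 + 384)/128.

5*sqrt(2)*(-96*pi - 12*pi**2 + pi**3 + 384)/128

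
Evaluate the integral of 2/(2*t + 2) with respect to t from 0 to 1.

log(2)

An antiderivative is F(t) = log(2*t + 2).
Then F(1) - F(0) = (log(4)) - (log(2)) = log(2).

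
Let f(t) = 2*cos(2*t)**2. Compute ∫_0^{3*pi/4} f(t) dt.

Use the identity cos^2(2*t) = (1 + cos(4*t))/2.
An antiderivative is F(t) = t + sin(4*t)/4.
Then F(3*pi/4) - F(0) = (3*pi/4) - (0) = 3*pi/4.

3*pi/4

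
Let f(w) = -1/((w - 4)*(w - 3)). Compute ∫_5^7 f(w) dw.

Factor the denominator: w**2 - 7*w + 12 = (w - 3)(w - 4).
Partial fractions: -1/((w - 4)*(w - 3)) = 1/(w - 3) - 1/(w - 4).
An antiderivative is F(w) = -log(w - 4) + log(w - 3).
Then F(7) - F(5) = (log(4/3)) - (log(2)) = log(2/3).

log(2/3)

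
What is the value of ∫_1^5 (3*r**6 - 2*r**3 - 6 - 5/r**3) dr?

1160016/35

By the power rule, an antiderivative is F(r) = 3*r**7/7 - r**4/2 - 6*r + 5/(2*r**2).
Then F(5) - F(1) = (1159891/35) - (-25/7) = 1160016/35.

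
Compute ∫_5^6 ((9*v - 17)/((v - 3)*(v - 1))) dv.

-13*log(2) + 5*log(3) + 4*log(5)

Factor the denominator: v**2 - 4*v + 3 = (v - 1)(v - 3).
Partial fractions: (9*v - 17)/((v - 3)*(v - 1)) = 4/(v - 1) + 5/(v - 3).
An antiderivative is F(v) = 5*log(v - 3) + 4*log(v - 1).
Then F(6) - F(5) = (5*log(3) + 4*log(5)) - (13*log(2)) = -13*log(2) + 5*log(3) + 4*log(5).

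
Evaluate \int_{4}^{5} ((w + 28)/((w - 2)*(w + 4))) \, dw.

Factor the denominator: w**2 + 2*w - 8 = (w + 4)(w - 2).
Partial fractions: (w + 28)/((w - 2)*(w + 4)) = -4/(w + 4) + 5/(w - 2).
An antiderivative is F(w) = 5*log(w - 2) - 4*log(w + 4).
Then F(5) - F(4) = (-log(27)) - (-7*log(2)) = -3*log(3) + 7*log(2).

-3*log(3) + 7*log(2)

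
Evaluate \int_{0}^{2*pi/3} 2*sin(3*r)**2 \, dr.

2*pi/3

Use the identity sin^2(3*r) = (1 - cos(6*r))/2.
An antiderivative is F(r) = r - sin(6*r)/6.
Then F(2*pi/3) - F(0) = (2*pi/3) - (0) = 2*pi/3.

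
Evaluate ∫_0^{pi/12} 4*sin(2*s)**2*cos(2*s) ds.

Let u = sin(2*s), so du = 2*cos(2*s) ds. When s = 0, u = 0; when s = pi/12, u = 1/2.
The integral becomes 2·∫ u**2 du from 0 to 1/2, with antiderivative 2*u**3/3.
Back in s: F(s) = 2*sin(2*s)**3/3.
Then F(pi/12) - F(0) = (1/12) - (0) = 1/12.

1/12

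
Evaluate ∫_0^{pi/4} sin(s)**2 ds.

-1/4 + pi/8

Use the identity sin^2(s) = (1 - cos(2*s))/2.
An antiderivative is F(s) = s/2 - sin(2*s)/4.
Then F(pi/4) - F(0) = (-1/4 + pi/8) - (0) = -1/4 + pi/8.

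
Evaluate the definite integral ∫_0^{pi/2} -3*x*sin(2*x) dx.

Integrate by parts once (u = x, dv = -3*sin(2*x) dx).
An antiderivative is F(x) = 3*x*cos(2*x)/2 - 3*sin(2*x)/4.
Then F(pi/2) - F(0) = (-3*pi/4) - (0) = -3*pi/4.

-3*pi/4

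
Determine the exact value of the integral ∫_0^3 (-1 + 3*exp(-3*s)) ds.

-2 - exp(-9)

An antiderivative is F(s) = -s - exp(-3*s).
Then F(3) - F(0) = (-3 - exp(-9)) - (-1) = -2 - exp(-9).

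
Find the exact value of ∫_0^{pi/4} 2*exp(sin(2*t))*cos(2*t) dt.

-1 + E

Let u = sin(2*t), so du = 2*cos(2*t) dt. When t = 0, u = 0; when t = pi/4, u = 1.
The integral becomes ∫ exp(u) du from 0 to 1, with antiderivative exp(u).
Back in t: F(t) = exp(sin(2*t)).
Then F(pi/4) - F(0) = (E) - (1) = -1 + E.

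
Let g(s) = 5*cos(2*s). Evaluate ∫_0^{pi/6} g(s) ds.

An antiderivative is F(s) = 5*sin(2*s)/2.
Then F(pi/6) - F(0) = (5*sqrt(3)/4) - (0) = 5*sqrt(3)/4.

5*sqrt(3)/4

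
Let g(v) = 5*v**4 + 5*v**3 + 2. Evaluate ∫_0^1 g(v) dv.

17/4

By the power rule, an antiderivative is F(v) = v**5 + 5*v**4/4 + 2*v.
Then F(1) - F(0) = (17/4) - (0) = 17/4.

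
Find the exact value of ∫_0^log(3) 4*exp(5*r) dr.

968/5

Let u = exp(r), so du = exp(r) dr. When r = 0, u = 1; when r = log(3), u = 3.
The integral becomes 4·∫ u**4 du from 1 to 3, with antiderivative 4*u**5/5.
Back in r: F(r) = 4*exp(5*r)/5.
Then F(log(3)) - F(0) = (972/5) - (4/5) = 968/5.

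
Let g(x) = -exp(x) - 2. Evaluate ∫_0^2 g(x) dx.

An antiderivative is F(x) = -2*x - exp(x).
Then F(2) - F(0) = (-exp(2) - 4) - (-1) = -exp(2) - 3.

-exp(2) - 3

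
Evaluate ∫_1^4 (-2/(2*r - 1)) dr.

An antiderivative is F(r) = -log(2*r - 1).
Then F(4) - F(1) = (-log(7)) - (0) = -log(7).

-log(7)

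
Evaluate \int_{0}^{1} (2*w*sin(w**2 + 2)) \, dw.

cos(2) - cos(3)

Let u = w**2 + 2, so du = 2*w dw. When w = 0, u = 2; when w = 1, u = 3.
The integral becomes ∫ sin(u) du from 2 to 3, with antiderivative -cos(u).
Back in w: F(w) = -cos(w**2 + 2).
Then F(1) - F(0) = (-cos(3)) - (-cos(2)) = cos(2) - cos(3).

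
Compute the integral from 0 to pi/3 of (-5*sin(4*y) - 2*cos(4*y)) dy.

-15/8 + sqrt(3)/4

An antiderivative is F(y) = -sin(4*y)/2 + 5*cos(4*y)/4.
Then F(pi/3) - F(0) = (-5/8 + sqrt(3)/4) - (5/4) = -15/8 + sqrt(3)/4.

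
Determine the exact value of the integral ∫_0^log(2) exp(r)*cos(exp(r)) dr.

Let u = exp(r), so du = exp(r) dr. When r = 0, u = 1; when r = log(2), u = 2.
The integral becomes ∫ cos(u) du from 1 to 2, with antiderivative sin(u).
Back in r: F(r) = sin(exp(r)).
Then F(log(2)) - F(0) = (sin(2)) - (sin(1)) = -sin(1) + sin(2).

-sin(1) + sin(2)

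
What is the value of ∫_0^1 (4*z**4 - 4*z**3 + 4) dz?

By the power rule, an antiderivative is F(z) = 4*z**5/5 - z**4 + 4*z.
Then F(1) - F(0) = (19/5) - (0) = 19/5.

19/5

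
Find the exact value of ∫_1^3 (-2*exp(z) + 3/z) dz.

An antiderivative is F(z) = -2*exp(z) + 3*log(z).
Then F(3) - F(1) = (-2*exp(3) + log(27)) - (-2*exp(1)) = -2*exp(3) + log(27) + 2*exp(1).

-2*exp(3) + log(27) + 2*exp(1)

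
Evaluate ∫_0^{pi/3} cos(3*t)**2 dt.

Use the identity cos^2(3*t) = (1 + cos(6*t))/2.
An antiderivative is F(t) = t/2 + sin(6*t)/12.
Then F(pi/3) - F(0) = (pi/6) - (0) = pi/6.

pi/6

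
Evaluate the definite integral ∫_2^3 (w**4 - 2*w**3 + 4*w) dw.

By the power rule, an antiderivative is F(w) = w**5/5 - w**4/2 + 2*w**2.
Then F(3) - F(2) = (261/10) - (32/5) = 197/10.

197/10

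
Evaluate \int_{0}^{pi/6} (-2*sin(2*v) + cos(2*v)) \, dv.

An antiderivative is F(v) = sin(2*v)/2 + cos(2*v).
Then F(pi/6) - F(0) = (sqrt(3)/4 + 1/2) - (1) = -1/2 + sqrt(3)/4.

-1/2 + sqrt(3)/4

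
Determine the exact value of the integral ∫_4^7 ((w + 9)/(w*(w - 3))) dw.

Factor the denominator: w**2 - 3*w = w(w - 3).
Partial fractions: (w + 9)/(w*(w - 3)) = -3/w + 4/(w - 3).
An antiderivative is F(w) = -3*log(w) + 4*log(w - 3).
Then F(7) - F(4) = (-3*log(7) + 8*log(2)) - (-log(64)) = -3*log(7) + 14*log(2).

-3*log(7) + 14*log(2)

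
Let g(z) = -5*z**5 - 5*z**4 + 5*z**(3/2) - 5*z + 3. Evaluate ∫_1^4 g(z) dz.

By the power rule, an antiderivative is F(z) = -5*z**6/6 + 2*z**(5/2) - z**5 - 5*z**2/2 + 3*z.
Then F(4) - F(1) = (-13204/3) - (2/3) = -4402.

-4402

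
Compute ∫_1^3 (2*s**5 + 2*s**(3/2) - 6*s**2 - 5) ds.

36*sqrt(3)/5 + 2698/15

By the power rule, an antiderivative is F(s) = s**6/3 + 4*s**(5/2)/5 - 2*s**3 - 5*s.
Then F(3) - F(1) = (36*sqrt(3)/5 + 174) - (-88/15) = 36*sqrt(3)/5 + 2698/15.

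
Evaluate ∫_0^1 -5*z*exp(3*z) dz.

-10*exp(3)/9 - 5/9

Integrate by parts once (u = z, dv = -5*exp(3*z) dz).
An antiderivative is F(z) = (-15*z + 5)*exp(3*z)/9.
Then F(1) - F(0) = (-10*exp(3)/9) - (5/9) = -10*exp(3)/9 - 5/9.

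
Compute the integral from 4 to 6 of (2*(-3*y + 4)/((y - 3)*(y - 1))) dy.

-4*log(3) - log(5)

Factor the denominator: y**2 - 4*y + 3 = (y - 1)(y - 3).
Partial fractions: 2*(-3*y + 4)/((y - 3)*(y - 1)) = -1/(y - 1) - 5/(y - 3).
An antiderivative is F(y) = -5*log(y - 3) - log(y - 1).
Then F(6) - F(4) = (-5*log(3) - log(5)) - (-log(3)) = -4*log(3) - log(5).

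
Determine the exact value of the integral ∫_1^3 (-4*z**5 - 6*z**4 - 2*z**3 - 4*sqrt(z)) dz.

-12196/15 - 8*sqrt(3)

By the power rule, an antiderivative is F(z) = -2*z**6/3 - 6*z**5/5 - z**4/2 - 8*z**(3/2)/3.
Then F(3) - F(1) = (-8181/10 - 8*sqrt(3)) - (-151/30) = -12196/15 - 8*sqrt(3).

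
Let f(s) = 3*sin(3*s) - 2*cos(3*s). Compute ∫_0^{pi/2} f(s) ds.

5/3

An antiderivative is F(s) = -2*sin(3*s)/3 - cos(3*s).
Then F(pi/2) - F(0) = (2/3) - (-1) = 5/3.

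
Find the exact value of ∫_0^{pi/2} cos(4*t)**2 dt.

pi/4

Use the identity cos^2(4*t) = (1 + cos(8*t))/2.
An antiderivative is F(t) = t/2 + sin(8*t)/16.
Then F(pi/2) - F(0) = (pi/4) - (0) = pi/4.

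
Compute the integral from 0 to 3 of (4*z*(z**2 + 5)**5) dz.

2504637

Let u = z**2 + 5, so du = 2*z dz. When z = 0, u = 5; when z = 3, u = 14.
The integral becomes 2·∫ u**5 du from 5 to 14, with antiderivative u**6/3.
Back in z: F(z) = (z**2 + 5)**6/3.
Then F(3) - F(0) = (7529536/3) - (15625/3) = 2504637.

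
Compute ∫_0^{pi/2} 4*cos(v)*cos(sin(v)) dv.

Let u = sin(v), so du = cos(v) dv. When v = 0, u = 0; when v = pi/2, u = 1.
The integral becomes 4·∫ cos(u) du from 0 to 1, with antiderivative 4*sin(u).
Back in v: F(v) = 4*sin(sin(v)).
Then F(pi/2) - F(0) = (4*sin(1)) - (0) = 4*sin(1).

4*sin(1)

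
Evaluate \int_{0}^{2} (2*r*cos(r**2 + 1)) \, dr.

Let u = r**2 + 1, so du = 2*r dr. When r = 0, u = 1; when r = 2, u = 5.
The integral becomes ∫ cos(u) du from 1 to 5, with antiderivative sin(u).
Back in r: F(r) = sin(r**2 + 1).
Then F(2) - F(0) = (sin(5)) - (sin(1)) = sin(5) - sin(1).

sin(5) - sin(1)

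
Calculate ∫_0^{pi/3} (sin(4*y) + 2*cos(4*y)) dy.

3/8 - sqrt(3)/4

An antiderivative is F(y) = sin(4*y)/2 - cos(4*y)/4.
Then F(pi/3) - F(0) = (1/8 - sqrt(3)/4) - (-1/4) = 3/8 - sqrt(3)/4.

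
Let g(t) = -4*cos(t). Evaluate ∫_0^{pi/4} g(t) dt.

An antiderivative is F(t) = -4*sin(t).
Then F(pi/4) - F(0) = (-2*sqrt(2)) - (0) = -2*sqrt(2).

-2*sqrt(2)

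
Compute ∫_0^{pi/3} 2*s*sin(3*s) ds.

2*pi/9

Integrate by parts once (u = s, dv = 2*sin(3*s) ds).
An antiderivative is F(s) = -2*s*cos(3*s)/3 + 2*sin(3*s)/9.
Then F(pi/3) - F(0) = (2*pi/9) - (0) = 2*pi/9.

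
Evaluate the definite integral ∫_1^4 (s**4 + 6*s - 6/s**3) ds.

19743/80

By the power rule, an antiderivative is F(s) = s**5/5 + 3*s**2 + 3/s**2.
Then F(4) - F(1) = (20239/80) - (31/5) = 19743/80.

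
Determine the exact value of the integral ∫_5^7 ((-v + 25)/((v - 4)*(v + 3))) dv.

-4*log(5) + 3*log(3) + 8*log(2)

Factor the denominator: v**2 - v - 12 = (v + 3)(v - 4).
Partial fractions: (-v + 25)/((v - 4)*(v + 3)) = -4/(v + 3) + 3/(v - 4).
An antiderivative is F(v) = 3*log(v - 4) - 4*log(v + 3).
Then F(7) - F(5) = (-4*log(5) - 4*log(2) + 3*log(3)) - (-12*log(2)) = -4*log(5) + 3*log(3) + 8*log(2).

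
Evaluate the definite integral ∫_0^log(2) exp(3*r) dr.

7/3

Let u = exp(r), so du = exp(r) dr. When r = 0, u = 1; when r = log(2), u = 2.
The integral becomes ∫ u**2 du from 1 to 2, with antiderivative u**3/3.
Back in r: F(r) = exp(3*r)/3.
Then F(log(2)) - F(0) = (8/3) - (1/3) = 7/3.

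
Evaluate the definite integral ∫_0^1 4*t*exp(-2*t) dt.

1 - 3*exp(-2)

Integrate by parts once (u = t, dv = 4*exp(-2*t) dt).
An antiderivative is F(t) = (-2*t - 1)*exp(-2*t).
Then F(1) - F(0) = (-3*exp(-2)) - (-1) = 1 - 3*exp(-2).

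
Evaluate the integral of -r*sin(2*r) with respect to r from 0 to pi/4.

-1/4

Integrate by parts once (u = r, dv = -sin(2*r) dr).
An antiderivative is F(r) = r*cos(2*r)/2 - sin(2*r)/4.
Then F(pi/4) - F(0) = (-1/4) - (0) = -1/4.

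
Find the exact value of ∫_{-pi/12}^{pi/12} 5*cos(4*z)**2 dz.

5*sqrt(3)/16 + 5*pi/12

Use the identity cos^2(4*z) = (1 + cos(8*z))/2.
An antiderivative is F(z) = 5*z/2 + 5*sin(8*z)/16.
Then F(pi/12) - F(-pi/12) = (5*sqrt(3)/32 + 5*pi/24) - (-5*pi/24 - 5*sqrt(3)/32) = 5*sqrt(3)/16 + 5*pi/12.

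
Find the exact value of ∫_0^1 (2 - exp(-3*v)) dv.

exp(-3)/3 + 5/3

An antiderivative is F(v) = 2*v + exp(-3*v)/3.
Then F(1) - F(0) = (exp(-3)/3 + 2) - (1/3) = exp(-3)/3 + 5/3.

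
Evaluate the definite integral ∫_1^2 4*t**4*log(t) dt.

Integrate by parts once (u = ln t, dv = 4*t**4 dt).
An antiderivative is F(t) = 4*t**5*(5*log(t) - 1)/25.
Then F(2) - F(1) = (-128/25 + 128*log(2)/5) - (-4/25) = -124/25 + 128*log(2)/5.

-124/25 + 128*log(2)/5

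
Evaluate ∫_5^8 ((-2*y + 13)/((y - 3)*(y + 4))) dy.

-7*log(2) + log(5) + 3*log(3)

Factor the denominator: y**2 + y - 12 = (y + 4)(y - 3).
Partial fractions: (-2*y + 13)/((y - 3)*(y + 4)) = -3/(y + 4) + 1/(y - 3).
An antiderivative is F(y) = log(y - 3) - 3*log(y + 4).
Then F(8) - F(5) = (-6*log(2) - 3*log(3) + log(5)) - (-6*log(3) + log(2)) = -7*log(2) + log(5) + 3*log(3).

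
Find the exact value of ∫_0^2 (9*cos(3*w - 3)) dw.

6*sin(3)

Let u = 3*w - 3, so du = 3 dw. When w = 0, u = -3; when w = 2, u = 3.
The integral becomes 3·∫ cos(u) du from -3 to 3, with antiderivative 3*sin(u).
Back in w: F(w) = 3*sin(3*w - 3).
Then F(2) - F(0) = (3*sin(3)) - (-3*sin(3)) = 6*sin(3).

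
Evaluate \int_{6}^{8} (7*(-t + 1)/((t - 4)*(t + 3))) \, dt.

Factor the denominator: t**2 - t - 12 = (t + 3)(t - 4).
Partial fractions: 7*(-t + 1)/((t - 4)*(t + 3)) = -4/(t + 3) - 3/(t - 4).
An antiderivative is F(t) = -3*log(t - 4) - 4*log(t + 3).
Then F(8) - F(6) = (-4*log(11) - 6*log(2)) - (-8*log(3) - 3*log(2)) = -4*log(11) - 3*log(2) + 8*log(3).

-4*log(11) - 3*log(2) + 8*log(3)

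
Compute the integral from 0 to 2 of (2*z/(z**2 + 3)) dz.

log(7/3)

Let u = z**2 + 3, so du = 2*z dz. When z = 0, u = 3; when z = 2, u = 7.
The integral becomes ∫ 1/u du from 3 to 7, with antiderivative log(u).
Back in z: F(z) = log(z**2 + 3).
Then F(2) - F(0) = (log(7)) - (log(3)) = log(7/3).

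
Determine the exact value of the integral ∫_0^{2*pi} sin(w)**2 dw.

Use the identity sin^2(w) = (1 - cos(2*w))/2.
An antiderivative is F(w) = w/2 - sin(2*w)/4.
Then F(2*pi) - F(0) = (pi) - (0) = pi.

pi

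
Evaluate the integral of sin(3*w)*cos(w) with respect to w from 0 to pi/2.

1/2

Use the identity sin(3*w)cos(w) = [sin(4*w) + sin(2*w)]/2.
An antiderivative is F(w) = -cos(2*w)/4 - cos(4*w)/8.
Then F(pi/2) - F(0) = (1/8) - (-3/8) = 1/2.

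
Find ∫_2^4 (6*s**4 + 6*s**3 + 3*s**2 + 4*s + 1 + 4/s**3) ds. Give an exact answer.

65311/40

By the power rule, an antiderivative is F(s) = 6*s**5/5 + 3*s**4/2 + s**3 + 2*s**2 + s - 2/s**2.
Then F(4) - F(2) = (68507/40) - (799/10) = 65311/40.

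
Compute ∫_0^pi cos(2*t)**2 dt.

pi/2

Use the identity cos^2(2*t) = (1 + cos(4*t))/2.
An antiderivative is F(t) = t/2 + sin(4*t)/8.
Then F(pi) - F(0) = (pi/2) - (0) = pi/2.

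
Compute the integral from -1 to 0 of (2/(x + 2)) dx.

An antiderivative is F(x) = 2*log(x + 2).
Then F(0) - F(-1) = (log(4)) - (0) = log(4).

log(4)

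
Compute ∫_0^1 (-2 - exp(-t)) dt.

-3 + exp(-1)

An antiderivative is F(t) = -2*t + exp(-t).
Then F(1) - F(0) = (-2 + exp(-1)) - (1) = -3 + exp(-1).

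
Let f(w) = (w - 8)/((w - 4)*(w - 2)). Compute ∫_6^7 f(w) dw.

Factor the denominator: w**2 - 6*w + 8 = (w - 2)(w - 4).
Partial fractions: (w - 8)/((w - 4)*(w - 2)) = 3/(w - 2) - 2/(w - 4).
An antiderivative is F(w) = -2*log(w - 4) + 3*log(w - 2).
Then F(7) - F(6) = (-2*log(3) + 3*log(5)) - (log(16)) = -4*log(2) - 2*log(3) + 3*log(5).

-4*log(2) - 2*log(3) + 3*log(5)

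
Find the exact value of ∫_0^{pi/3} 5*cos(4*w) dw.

-5*sqrt(3)/8

An antiderivative is F(w) = 5*sin(4*w)/4.
Then F(pi/3) - F(0) = (-5*sqrt(3)/8) - (0) = -5*sqrt(3)/8.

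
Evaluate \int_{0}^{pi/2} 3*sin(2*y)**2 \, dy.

3*pi/4

Use the identity sin^2(2*y) = (1 - cos(4*y))/2.
An antiderivative is F(y) = 3*y/2 - 3*sin(4*y)/8.
Then F(pi/2) - F(0) = (3*pi/4) - (0) = 3*pi/4.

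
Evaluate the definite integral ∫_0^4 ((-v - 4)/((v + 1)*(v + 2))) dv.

-3*log(5) + 2*log(3)

Factor the denominator: v**2 + 3*v + 2 = (v + 2)(v + 1).
Partial fractions: (-v - 4)/((v + 1)*(v + 2)) = 2/(v + 2) - 3/(v + 1).
An antiderivative is F(v) = -3*log(v + 1) + 2*log(v + 2).
Then F(4) - F(0) = (-3*log(5) + 2*log(2) + 2*log(3)) - (log(4)) = -3*log(5) + 2*log(3).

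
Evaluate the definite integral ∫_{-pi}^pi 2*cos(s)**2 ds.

2*pi

Use the identity cos^2(s) = (1 + cos(2*s))/2.
An antiderivative is F(s) = s + sin(2*s)/2.
Then F(pi) - F(-pi) = (pi) - (-pi) = 2*pi.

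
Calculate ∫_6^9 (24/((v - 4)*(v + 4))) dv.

-3*log(13) + 6*log(5)

Factor the denominator: v**2 - 16 = (v + 4)(v - 4).
Partial fractions: 24/((v - 4)*(v + 4)) = -3/(v + 4) + 3/(v - 4).
An antiderivative is F(v) = 3*log(v - 4) - 3*log(v + 4).
Then F(9) - F(6) = (-3*log(13) + 3*log(5)) - (-3*log(5)) = -3*log(13) + 6*log(5).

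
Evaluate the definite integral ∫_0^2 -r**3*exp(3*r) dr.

-46*exp(6)/27 - 2/27

Integrate by parts 3 times (u = r^3, dv = -exp(3*r) dr).
An antiderivative is F(r) = (-9*r**3 + 9*r**2 - 6*r + 2)*exp(3*r)/27.
Then F(2) - F(0) = (-46*exp(6)/27) - (2/27) = -46*exp(6)/27 - 2/27.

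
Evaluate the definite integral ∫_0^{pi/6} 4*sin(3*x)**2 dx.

Use the identity sin^2(3*x) = (1 - cos(6*x))/2.
An antiderivative is F(x) = 2*x - sin(6*x)/3.
Then F(pi/6) - F(0) = (pi/3) - (0) = pi/3.

pi/3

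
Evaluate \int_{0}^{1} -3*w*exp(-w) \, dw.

-3 + 6*exp(-1)

Integrate by parts once (u = w, dv = -3*exp(-w) dw).
An antiderivative is F(w) = (3*w + 3)*exp(-w).
Then F(1) - F(0) = (6*exp(-1)) - (3) = -3 + 6*exp(-1).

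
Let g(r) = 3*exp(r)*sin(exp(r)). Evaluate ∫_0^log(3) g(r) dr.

3*cos(1) - 3*cos(3)

Let u = exp(r), so du = exp(r) dr. When r = 0, u = 1; when r = log(3), u = 3.
The integral becomes 3·∫ sin(u) du from 1 to 3, with antiderivative -3*cos(u).
Back in r: F(r) = -3*cos(exp(r)).
Then F(log(3)) - F(0) = (-3*cos(3)) - (-3*cos(1)) = 3*cos(1) - 3*cos(3).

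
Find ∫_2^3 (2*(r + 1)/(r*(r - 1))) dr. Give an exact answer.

log(64/9)

Factor the denominator: r**2 - r = r(r - 1).
Partial fractions: 2*(r + 1)/(r*(r - 1)) = -2/r + 4/(r - 1).
An antiderivative is F(r) = -2*log(r) + 4*log(r - 1).
Then F(3) - F(2) = (log(16/9)) - (-log(4)) = log(64/9).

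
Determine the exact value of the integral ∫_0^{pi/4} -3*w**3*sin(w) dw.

3*sqrt(2)*(-96*pi - 12*pi**2 + pi**3 + 384)/128

Integrate by parts 3 times (u = w^3, dv = -3*sin(w) dw).
An antiderivative is F(w) = 3*w**3*cos(w) - 9*w**2*sin(w) - 18*w*cos(w) + 18*sin(w).
Then F(pi/4) - F(0) = (3*sqrt(2)*(-96*pi - 12*pi**2 + pi**3 + 384)/128) - (0) = 3*sqrt(2)*(-96*pi - 12*pi**2 + pi**3 + 384)/128.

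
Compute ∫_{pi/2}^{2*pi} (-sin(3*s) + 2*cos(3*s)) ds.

1

An antiderivative is F(s) = 2*sin(3*s)/3 + cos(3*s)/3.
Then F(2*pi) - F(pi/2) = (1/3) - (-2/3) = 1.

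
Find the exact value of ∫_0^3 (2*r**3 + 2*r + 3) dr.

By the power rule, an antiderivative is F(r) = r**4/2 + r**2 + 3*r.
Then F(3) - F(0) = (117/2) - (0) = 117/2.

117/2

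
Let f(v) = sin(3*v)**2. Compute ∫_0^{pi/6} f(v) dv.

Use the identity sin^2(3*v) = (1 - cos(6*v))/2.
An antiderivative is F(v) = v/2 - sin(6*v)/12.
Then F(pi/6) - F(0) = (pi/12) - (0) = pi/12.

pi/12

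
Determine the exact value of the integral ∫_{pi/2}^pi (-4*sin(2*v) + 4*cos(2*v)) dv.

4

An antiderivative is F(v) = 2*sin(2*v) + 2*cos(2*v).
Then F(pi) - F(pi/2) = (2) - (-2) = 4.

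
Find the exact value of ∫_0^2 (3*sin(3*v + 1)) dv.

-cos(7) + cos(1)

Let u = 3*v + 1, so du = 3 dv. When v = 0, u = 1; when v = 2, u = 7.
The integral becomes ∫ sin(u) du from 1 to 7, with antiderivative -cos(u).
Back in v: F(v) = -cos(3*v + 1).
Then F(2) - F(0) = (-cos(7)) - (-cos(1)) = -cos(7) + cos(1).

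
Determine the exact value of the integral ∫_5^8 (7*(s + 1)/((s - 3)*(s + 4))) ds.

Factor the denominator: s**2 + s - 12 = (s + 4)(s - 3).
Partial fractions: 7*(s + 1)/((s - 3)*(s + 4)) = 3/(s + 4) + 4/(s - 3).
An antiderivative is F(s) = 4*log(s - 3) + 3*log(s + 4).
Then F(8) - F(5) = (3*log(3) + 6*log(2) + 4*log(5)) - (4*log(2) + 6*log(3)) = -3*log(3) + 2*log(2) + 4*log(5).

-3*log(3) + 2*log(2) + 4*log(5)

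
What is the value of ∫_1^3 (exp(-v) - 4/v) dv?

An antiderivative is F(v) = -4*log(v) - exp(-v).
Then F(3) - F(1) = (-4*log(3) - exp(-3)) - (-exp(-1)) = -4*log(3) - exp(-3) + exp(-1).

-4*log(3) - exp(-3) + exp(-1)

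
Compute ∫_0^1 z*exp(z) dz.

1

Integrate by parts once (u = z, dv = exp(z) dz).
An antiderivative is F(z) = (z - 1)*exp(z).
Then F(1) - F(0) = (0) - (-1) = 1.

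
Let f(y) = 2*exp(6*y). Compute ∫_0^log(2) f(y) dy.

21

Let u = exp(y), so du = exp(y) dy. When y = 0, u = 1; when y = log(2), u = 2.
The integral becomes 2·∫ u**5 du from 1 to 2, with antiderivative u**6/3.
Back in y: F(y) = exp(6*y)/3.
Then F(log(2)) - F(0) = (64/3) - (1/3) = 21.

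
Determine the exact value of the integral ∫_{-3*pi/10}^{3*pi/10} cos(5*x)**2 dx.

3*pi/10

Use the identity cos^2(5*x) = (1 + cos(10*x))/2.
An antiderivative is F(x) = x/2 + sin(10*x)/20.
Then F(3*pi/10) - F(-3*pi/10) = (3*pi/20) - (-3*pi/20) = 3*pi/10.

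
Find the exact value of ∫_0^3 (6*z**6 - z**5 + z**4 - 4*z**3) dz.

By the power rule, an antiderivative is F(z) = 6*z**7/7 - z**6/6 + z**5/5 - z**4.
Then F(3) - F(0) = (120447/70) - (0) = 120447/70.

120447/70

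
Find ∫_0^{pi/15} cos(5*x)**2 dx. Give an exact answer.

Use the identity cos^2(5*x) = (1 + cos(10*x))/2.
An antiderivative is F(x) = x/2 + sin(10*x)/20.
Then F(pi/15) - F(0) = (sqrt(3)/40 + pi/30) - (0) = sqrt(3)/40 + pi/30.

sqrt(3)/40 + pi/30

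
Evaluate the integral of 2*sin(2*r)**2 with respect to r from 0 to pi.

pi

Use the identity sin^2(2*r) = (1 - cos(4*r))/2.
An antiderivative is F(r) = r - sin(4*r)/4.
Then F(pi) - F(0) = (pi) - (0) = pi.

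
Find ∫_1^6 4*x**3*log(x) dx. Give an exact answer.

Integrate by parts once (u = ln x, dv = 4*x**3 dx).
An antiderivative is F(x) = x**4*(4*log(x) - 1)/4.
Then F(6) - F(1) = (-324 + 1296*log(2) + 1296*log(3)) - (-1/4) = -1295/4 + 1296*log(2) + 1296*log(3).

-1295/4 + 1296*log(2) + 1296*log(3)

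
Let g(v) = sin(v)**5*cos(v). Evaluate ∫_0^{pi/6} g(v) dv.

Let u = sin(v), so du = cos(v) dv. When v = 0, u = 0; when v = pi/6, u = 1/2.
The integral becomes ∫ u**5 du from 0 to 1/2, with antiderivative u**6/6.
Back in v: F(v) = sin(v)**6/6.
Then F(pi/6) - F(0) = (1/384) - (0) = 1/384.

1/384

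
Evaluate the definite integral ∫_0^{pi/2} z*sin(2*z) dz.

Integrate by parts once (u = z, dv = sin(2*z) dz).
An antiderivative is F(z) = -z*cos(2*z)/2 + sin(2*z)/4.
Then F(pi/2) - F(0) = (pi/4) - (0) = pi/4.

pi/4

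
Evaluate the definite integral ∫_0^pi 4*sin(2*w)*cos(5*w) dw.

Use the identity sin(2*w)cos(5*w) = [sin(7*w) + sin(-3*w)]/2.
An antiderivative is F(w) = 2*cos(3*w)/3 - 2*cos(7*w)/7.
Then F(pi) - F(0) = (-8/21) - (8/21) = -16/21.

-16/21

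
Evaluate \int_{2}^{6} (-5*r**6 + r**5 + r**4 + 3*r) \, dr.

-20002576/105

By the power rule, an antiderivative is F(r) = -5*r**7/7 + r**6/6 + r**5/5 + 3*r**2/2.
Then F(6) - F(2) = (-6669918/35) - (-7178/105) = -20002576/105.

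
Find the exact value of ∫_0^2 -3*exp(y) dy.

3 - 3*exp(2)

An antiderivative is F(y) = -3*exp(y).
Then F(2) - F(0) = (-3*exp(2)) - (-3) = 3 - 3*exp(2).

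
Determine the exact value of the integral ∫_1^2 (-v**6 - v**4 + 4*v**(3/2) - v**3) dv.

By the power rule, an antiderivative is F(v) = -v**7/7 + 8*v**(5/2)/5 - v**5/5 - v**4/4.
Then F(2) - F(1) = (-1004/35 + 32*sqrt(2)/5) - (141/140) = -4157/140 + 32*sqrt(2)/5.

-4157/140 + 32*sqrt(2)/5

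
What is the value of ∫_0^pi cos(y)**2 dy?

Use the identity cos^2(y) = (1 + cos(2*y))/2.
An antiderivative is F(y) = y/2 + sin(2*y)/4.
Then F(pi) - F(0) = (pi/2) - (0) = pi/2.

pi/2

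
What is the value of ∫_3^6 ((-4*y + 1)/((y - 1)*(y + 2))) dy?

-8*log(2) + 2*log(5)

Factor the denominator: y**2 + y - 2 = (y + 2)(y - 1).
Partial fractions: (-4*y + 1)/((y - 1)*(y + 2)) = -3/(y + 2) - 1/(y - 1).
An antiderivative is F(y) = -log(y - 1) - 3*log(y + 2).
Then F(6) - F(3) = (-9*log(2) - log(5)) - (-3*log(5) - log(2)) = -8*log(2) + 2*log(5).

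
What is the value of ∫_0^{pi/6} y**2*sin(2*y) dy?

Integrate by parts twice (u = y^2, dv = sin(2*y) dy).
An antiderivative is F(y) = -y**2*cos(2*y)/2 + y*sin(2*y)/2 + cos(2*y)/4.
Then F(pi/6) - F(0) = (-pi**2/144 + 1/8 + sqrt(3)*pi/24) - (1/4) = -1/8 - pi**2/144 + sqrt(3)*pi/24.

-1/8 - pi**2/144 + sqrt(3)*pi/24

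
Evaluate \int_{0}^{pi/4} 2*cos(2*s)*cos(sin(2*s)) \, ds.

sin(1)

Let u = sin(2*s), so du = 2*cos(2*s) ds. When s = 0, u = 0; when s = pi/4, u = 1.
The integral becomes ∫ cos(u) du from 0 to 1, with antiderivative sin(u).
Back in s: F(s) = sin(sin(2*s)).
Then F(pi/4) - F(0) = (sin(1)) - (0) = sin(1).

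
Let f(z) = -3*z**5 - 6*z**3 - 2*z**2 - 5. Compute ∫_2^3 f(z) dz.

-1343/3

By the power rule, an antiderivative is F(z) = -z**6/2 - 3*z**4/2 - 2*z**3/3 - 5*z.
Then F(3) - F(2) = (-519) - (-214/3) = -1343/3.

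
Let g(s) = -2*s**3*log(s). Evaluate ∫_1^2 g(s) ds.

15/8 - 8*log(2)

Integrate by parts once (u = ln s, dv = -2*s**3 ds).
An antiderivative is F(s) = -s**4*(4*log(s) - 1)/8.
Then F(2) - F(1) = (2 - 8*log(2)) - (1/8) = 15/8 - 8*log(2).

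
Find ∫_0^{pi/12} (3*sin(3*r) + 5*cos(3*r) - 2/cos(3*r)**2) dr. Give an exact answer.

1/3 + sqrt(2)/3

An antiderivative is F(r) = 5*sin(3*r)/3 - cos(3*r) - 2*tan(3*r)/3.
Then F(pi/12) - F(0) = (-2/3 + sqrt(2)/3) - (-1) = 1/3 + sqrt(2)/3.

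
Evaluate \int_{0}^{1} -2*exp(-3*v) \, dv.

An antiderivative is F(v) = 2*exp(-3*v)/3.
Then F(1) - F(0) = (2*exp(-3)/3) - (2/3) = -2/3 + 2*exp(-3)/3.

-2/3 + 2*exp(-3)/3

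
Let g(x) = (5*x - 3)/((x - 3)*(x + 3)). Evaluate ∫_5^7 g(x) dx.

Factor the denominator: x**2 - 9 = (x + 3)(x - 3).
Partial fractions: (5*x - 3)/((x - 3)*(x + 3)) = 3/(x + 3) + 2/(x - 3).
An antiderivative is F(x) = 2*log(x - 3) + 3*log(x + 3).
Then F(7) - F(5) = (3*log(5) + 7*log(2)) - (11*log(2)) = -4*log(2) + 3*log(5).

-4*log(2) + 3*log(5)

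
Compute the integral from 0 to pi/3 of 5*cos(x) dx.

An antiderivative is F(x) = 5*sin(x).
Then F(pi/3) - F(0) = (5*sqrt(3)/2) - (0) = 5*sqrt(3)/2.

5*sqrt(3)/2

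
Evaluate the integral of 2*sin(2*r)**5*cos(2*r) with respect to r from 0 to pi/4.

Let u = sin(2*r), so du = 2*cos(2*r) dr. When r = 0, u = 0; when r = pi/4, u = 1.
The integral becomes ∫ u**5 du from 0 to 1, with antiderivative u**6/6.
Back in r: F(r) = sin(2*r)**6/6.
Then F(pi/4) - F(0) = (1/6) - (0) = 1/6.

1/6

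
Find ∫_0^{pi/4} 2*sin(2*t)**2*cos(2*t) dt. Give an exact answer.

1/3

Let u = sin(2*t), so du = 2*cos(2*t) dt. When t = 0, u = 0; when t = pi/4, u = 1.
The integral becomes ∫ u**2 du from 0 to 1, with antiderivative u**3/3.
Back in t: F(t) = sin(2*t)**3/3.
Then F(pi/4) - F(0) = (1/3) - (0) = 1/3.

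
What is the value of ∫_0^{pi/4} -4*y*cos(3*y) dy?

Integrate by parts once (u = y, dv = -4*cos(3*y) dy).
An antiderivative is F(y) = -4*y*sin(3*y)/3 - 4*cos(3*y)/9.
Then F(pi/4) - F(0) = (sqrt(2)*(4 - 3*pi)/18) - (-4/9) = -sqrt(2)*pi/6 + 2*sqrt(2)/9 + 4/9.

-sqrt(2)*pi/6 + 2*sqrt(2)/9 + 4/9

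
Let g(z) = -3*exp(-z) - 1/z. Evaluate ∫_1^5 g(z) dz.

-log(5) - 3*exp(-1) + 3*exp(-5)

An antiderivative is F(z) = -log(z) + 3*exp(-z).
Then F(5) - F(1) = (-log(5) + 3*exp(-5)) - (3*exp(-1)) = -log(5) - 3*exp(-1) + 3*exp(-5).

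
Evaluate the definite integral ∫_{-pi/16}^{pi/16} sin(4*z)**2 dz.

-1/8 + pi/16

Use the identity sin^2(4*z) = (1 - cos(8*z))/2.
An antiderivative is F(z) = z/2 - sin(8*z)/16.
Then F(pi/16) - F(-pi/16) = (-1/16 + pi/32) - (1/16 - pi/32) = -1/8 + pi/16.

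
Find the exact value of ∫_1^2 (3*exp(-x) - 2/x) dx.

An antiderivative is F(x) = -2*log(x) - 3*exp(-x).
Then F(2) - F(1) = (-2*log(2) - 3*exp(-2)) - (-3*exp(-1)) = -2*log(2) - 3*exp(-2) + 3*exp(-1).

-2*log(2) - 3*exp(-2) + 3*exp(-1)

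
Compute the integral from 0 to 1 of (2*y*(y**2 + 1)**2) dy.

Let u = y**2 + 1, so du = 2*y dy. When y = 0, u = 1; when y = 1, u = 2.
The integral becomes ∫ u**2 du from 1 to 2, with antiderivative u**3/3.
Back in y: F(y) = (y**2 + 1)**3/3.
Then F(1) - F(0) = (8/3) - (1/3) = 7/3.

7/3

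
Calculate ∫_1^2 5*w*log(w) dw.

-15/4 + 10*log(2)

Integrate by parts once (u = ln w, dv = 5*w dw).
An antiderivative is F(w) = 5*w**2*(2*log(w) - 1)/4.
Then F(2) - F(1) = (-5 + 10*log(2)) - (-5/4) = -15/4 + 10*log(2).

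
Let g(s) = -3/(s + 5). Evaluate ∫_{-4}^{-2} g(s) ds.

-log(27)

An antiderivative is F(s) = -3*log(s + 5).
Then F(-2) - F(-4) = (-log(27)) - (0) = -log(27).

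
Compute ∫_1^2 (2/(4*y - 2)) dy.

log(3)/2

An antiderivative is F(y) = log(4*y - 2)/2.
Then F(2) - F(1) = (log(6)/2) - (log(2)/2) = log(3)/2.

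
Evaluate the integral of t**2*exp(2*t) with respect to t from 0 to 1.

Integrate by parts twice (u = t^2, dv = exp(2*t) dt).
An antiderivative is F(t) = (2*t**2 - 2*t + 1)*exp(2*t)/4.
Then F(1) - F(0) = (exp(2)/4) - (1/4) = -1/4 + exp(2)/4.

-1/4 + exp(2)/4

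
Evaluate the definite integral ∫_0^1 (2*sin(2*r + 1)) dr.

Let u = 2*r + 1, so du = 2 dr. When r = 0, u = 1; when r = 1, u = 3.
The integral becomes ∫ sin(u) du from 1 to 3, with antiderivative -cos(u).
Back in r: F(r) = -cos(2*r + 1).
Then F(1) - F(0) = (-cos(3)) - (-cos(1)) = cos(1) - cos(3).

cos(1) - cos(3)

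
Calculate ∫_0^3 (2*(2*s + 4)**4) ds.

98976/5

Let u = 2*s + 4, so du = 2 ds. When s = 0, u = 4; when s = 3, u = 10.
The integral becomes ∫ u**4 du from 4 to 10, with antiderivative u**5/5.
Back in s: F(s) = (2*s + 4)**5/5.
Then F(3) - F(0) = (20000) - (1024/5) = 98976/5.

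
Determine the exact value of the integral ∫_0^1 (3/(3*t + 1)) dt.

Let u = 3*t + 1, so du = 3 dt. When t = 0, u = 1; when t = 1, u = 4.
The integral becomes ∫ 1/u du from 1 to 4, with antiderivative log(u).
Back in t: F(t) = log(3*t + 1).
Then F(1) - F(0) = (log(4)) - (0) = log(4).

log(4)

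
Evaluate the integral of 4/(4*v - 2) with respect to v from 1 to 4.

log(7)

An antiderivative is F(v) = log(4*v - 2).
Then F(4) - F(1) = (log(14)) - (log(2)) = log(7).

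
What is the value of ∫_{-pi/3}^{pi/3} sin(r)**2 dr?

Use the identity sin^2(r) = (1 - cos(2*r))/2.
An antiderivative is F(r) = r/2 - sin(2*r)/4.
Then F(pi/3) - F(-pi/3) = (-sqrt(3)/8 + pi/6) - (-pi/6 + sqrt(3)/8) = -sqrt(3)/4 + pi/3.

-sqrt(3)/4 + pi/3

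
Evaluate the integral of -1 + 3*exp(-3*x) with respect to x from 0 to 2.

An antiderivative is F(x) = -x - exp(-3*x).
Then F(2) - F(0) = (-2 - exp(-6)) - (-1) = -1 - exp(-6).

-1 - exp(-6)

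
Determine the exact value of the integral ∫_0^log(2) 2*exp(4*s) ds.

15/2

Let u = exp(s), so du = exp(s) ds. When s = 0, u = 1; when s = log(2), u = 2.
The integral becomes 2·∫ u**3 du from 1 to 2, with antiderivative u**4/2.
Back in s: F(s) = exp(4*s)/2.
Then F(log(2)) - F(0) = (8) - (1/2) = 15/2.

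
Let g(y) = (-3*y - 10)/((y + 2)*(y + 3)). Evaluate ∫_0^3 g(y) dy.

Factor the denominator: y**2 + 5*y + 6 = (y + 3)(y + 2).
Partial fractions: (-3*y - 10)/((y + 2)*(y + 3)) = 1/(y + 3) - 4/(y + 2).
An antiderivative is F(y) = -4*log(y + 2) + log(y + 3).
Then F(3) - F(0) = (-4*log(5) + log(2) + log(3)) - (log(3/16)) = -4*log(5) + 5*log(2).

-4*log(5) + 5*log(2)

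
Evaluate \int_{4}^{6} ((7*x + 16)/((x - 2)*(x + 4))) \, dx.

Factor the denominator: x**2 + 2*x - 8 = (x + 4)(x - 2).
Partial fractions: (7*x + 16)/((x - 2)*(x + 4)) = 2/(x + 4) + 5/(x - 2).
An antiderivative is F(x) = 5*log(x - 2) + 2*log(x + 4).
Then F(6) - F(4) = (2*log(5) + 12*log(2)) - (11*log(2)) = log(50).

log(50)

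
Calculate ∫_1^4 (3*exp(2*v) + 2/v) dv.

-3*exp(2)/2 + log(16) + 3*exp(8)/2

An antiderivative is F(v) = 3*exp(2*v)/2 + 2*log(v).
Then F(4) - F(1) = (log(16) + 3*exp(8)/2) - (3*exp(2)/2) = -3*exp(2)/2 + log(16) + 3*exp(8)/2.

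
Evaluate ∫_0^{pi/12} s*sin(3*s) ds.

sqrt(2)*(4 - pi)/72

Integrate by parts once (u = s, dv = sin(3*s) ds).
An antiderivative is F(s) = -s*cos(3*s)/3 + sin(3*s)/9.
Then F(pi/12) - F(0) = (sqrt(2)*(4 - pi)/72) - (0) = sqrt(2)*(4 - pi)/72.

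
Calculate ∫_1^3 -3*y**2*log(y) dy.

Integrate by parts once (u = ln y, dv = -3*y**2 dy).
An antiderivative is F(y) = -y**3*(3*log(y) - 1)/3.
Then F(3) - F(1) = (9 - 27*log(3)) - (1/3) = 26/3 - 27*log(3).

26/3 - 27*log(3)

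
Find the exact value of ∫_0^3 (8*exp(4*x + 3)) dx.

-2*(1 - exp(12))*exp(3)

Let u = 4*x + 3, so du = 4 dx. When x = 0, u = 3; when x = 3, u = 15.
The integral becomes 2·∫ exp(u) du from 3 to 15, with antiderivative 2*exp(u).
Back in x: F(x) = 2*exp(4*x + 3).
Then F(3) - F(0) = (2*exp(15)) - (2*exp(3)) = -2*(1 - exp(12))*exp(3).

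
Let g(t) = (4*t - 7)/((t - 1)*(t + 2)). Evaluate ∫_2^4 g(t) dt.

Factor the denominator: t**2 + t - 2 = (t + 2)(t - 1).
Partial fractions: (4*t - 7)/((t - 1)*(t + 2)) = 5/(t + 2) - 1/(t - 1).
An antiderivative is F(t) = -log(t - 1) + 5*log(t + 2).
Then F(4) - F(2) = (5*log(2) + 4*log(3)) - (10*log(2)) = log(81/32).

log(81/32)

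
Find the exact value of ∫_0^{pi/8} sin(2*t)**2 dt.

-1/8 + pi/16

Use the identity sin^2(2*t) = (1 - cos(4*t))/2.
An antiderivative is F(t) = t/2 - sin(4*t)/8.
Then F(pi/8) - F(0) = (-1/8 + pi/16) - (0) = -1/8 + pi/16.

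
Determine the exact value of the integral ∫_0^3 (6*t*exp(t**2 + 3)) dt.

-3*(1 - exp(9))*exp(3)

Let u = t**2 + 3, so du = 2*t dt. When t = 0, u = 3; when t = 3, u = 12.
The integral becomes 3·∫ exp(u) du from 3 to 12, with antiderivative 3*exp(u).
Back in t: F(t) = 3*exp(t**2 + 3).
Then F(3) - F(0) = (3*exp(12)) - (3*exp(3)) = -3*(1 - exp(9))*exp(3).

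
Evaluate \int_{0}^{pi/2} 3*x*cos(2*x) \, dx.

-3/2

Integrate by parts once (u = x, dv = 3*cos(2*x) dx).
An antiderivative is F(x) = 3*x*sin(2*x)/2 + 3*cos(2*x)/4.
Then F(pi/2) - F(0) = (-3/4) - (3/4) = -3/2.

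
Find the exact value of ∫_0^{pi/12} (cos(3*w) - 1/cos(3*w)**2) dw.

An antiderivative is F(w) = sin(3*w)/3 - tan(3*w)/3.
Then F(pi/12) - F(0) = (-1/3 + sqrt(2)/6) - (0) = -1/3 + sqrt(2)/6.

-1/3 + sqrt(2)/6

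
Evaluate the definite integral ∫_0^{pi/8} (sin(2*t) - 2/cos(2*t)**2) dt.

-1/2 - sqrt(2)/4

An antiderivative is F(t) = -cos(2*t)/2 - tan(2*t).
Then F(pi/8) - F(0) = (-1 - sqrt(2)/4) - (-1/2) = -1/2 - sqrt(2)/4.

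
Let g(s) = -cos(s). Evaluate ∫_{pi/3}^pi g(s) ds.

sqrt(3)/2

An antiderivative is F(s) = -sin(s).
Then F(pi) - F(pi/3) = (0) - (-sqrt(3)/2) = sqrt(3)/2.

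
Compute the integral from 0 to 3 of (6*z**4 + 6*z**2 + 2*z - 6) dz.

By the power rule, an antiderivative is F(z) = 6*z**5/5 + 2*z**3 + z**2 - 6*z.
Then F(3) - F(0) = (1683/5) - (0) = 1683/5.

1683/5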